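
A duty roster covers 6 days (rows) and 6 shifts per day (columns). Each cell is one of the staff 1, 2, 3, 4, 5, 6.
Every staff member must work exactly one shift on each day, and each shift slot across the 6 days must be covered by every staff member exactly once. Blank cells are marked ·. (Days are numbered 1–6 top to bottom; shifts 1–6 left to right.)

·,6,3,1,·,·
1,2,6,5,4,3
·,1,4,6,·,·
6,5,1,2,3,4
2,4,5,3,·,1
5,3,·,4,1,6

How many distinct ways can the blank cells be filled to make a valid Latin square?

2

Day 1, shift 1: eliminating its day and shift leaves {4}.
Day 1, shift 5: eliminating its day and shift leaves {2, 5}.
Day 1, shift 6: eliminating its day and shift leaves {2, 5}.
Day 3, shift 1: eliminating its day and shift leaves {3}.
Day 3, shift 5: eliminating its day and shift leaves {2, 5}.
Day 3, shift 6: eliminating its day and shift leaves {2, 5}.
Day 5, shift 5: eliminating its day and shift leaves {6}.
Day 6, shift 3: eliminating its day and shift leaves {2}.
Enumerating the assignments across these blanks that avoid any day or shift repeat gives 2 completions.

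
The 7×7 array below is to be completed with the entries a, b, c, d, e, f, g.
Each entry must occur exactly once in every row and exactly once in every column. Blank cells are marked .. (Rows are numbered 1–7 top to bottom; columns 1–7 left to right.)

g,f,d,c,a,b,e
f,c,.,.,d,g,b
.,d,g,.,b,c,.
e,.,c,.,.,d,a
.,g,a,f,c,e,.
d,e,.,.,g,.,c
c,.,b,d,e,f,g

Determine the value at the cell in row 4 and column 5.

f

Row 4 already has {a, c, d, e} and column 5 already has {a, b, c, d, e, g}, so row 4, column 5 must be f.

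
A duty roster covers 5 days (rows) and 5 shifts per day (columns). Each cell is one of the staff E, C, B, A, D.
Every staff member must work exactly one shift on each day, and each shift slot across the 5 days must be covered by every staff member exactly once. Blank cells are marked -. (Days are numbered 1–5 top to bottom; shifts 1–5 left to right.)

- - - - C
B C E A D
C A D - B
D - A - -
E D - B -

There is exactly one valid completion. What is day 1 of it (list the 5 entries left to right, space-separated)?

Day 1, shift 1: day 1 has {C} and shift 1 has {E, C, B, D}, leaving only A.
Day 1, shift 3: day 1 has {C, A} and shift 3 has {E, A, D}, leaving only B.
Day 1, shift 2: day 1 has {C, B, A} and shift 2 has {C, A, D}, leaving only E.
Day 1, shift 4: day 1 has {E, C, B, A} and shift 4 has {B, A}, leaving only D.
So day 1 reads: A E B D C.

A E B D C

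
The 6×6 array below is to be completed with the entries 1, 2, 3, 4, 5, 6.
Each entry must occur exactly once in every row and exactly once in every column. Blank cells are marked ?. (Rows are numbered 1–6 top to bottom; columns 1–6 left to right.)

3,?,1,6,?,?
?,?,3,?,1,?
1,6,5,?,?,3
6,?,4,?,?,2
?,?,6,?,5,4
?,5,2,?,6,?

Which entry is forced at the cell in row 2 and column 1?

5

Row 1, column 6: row 1 has {1, 3, 6} and column 6 has {2, 3, 4}, leaving only 5.
Row 2, column 6: row 2 has {1, 3} and column 6 has {2, 3, 4, 5}, leaving only 6.
Row 4, column 5: row 4 has {2, 4, 6} and column 5 has {1, 5, 6}, leaving only 3.
Row 4, column 2: row 4 has {2, 3, 4, 6} and column 2 has {5, 6}, leaving only 1.
Row 4, column 4: row 4 has {1, 2, 3, 4, 6} and column 4 has {6}, leaving only 5.
Row 5, column 1: row 5 has {4, 5, 6} and column 1 has {1, 3, 6}, leaving only 2.
Row 5, column 2: row 5 has {2, 4, 5, 6} and column 2 has {1, 5, 6}, leaving only 3.
Row 5, column 4: row 5 has {2, 3, 4, 5, 6} and column 4 has {5, 6}, leaving only 1.
Row 6, column 1: row 6 has {2, 5, 6} and column 1 has {1, 2, 3, 6}, leaving only 4.
Row 2 already has {1, 3, 6} and column 1 already has {1, 2, 3, 4, 6}, so row 2, column 1 must be 5.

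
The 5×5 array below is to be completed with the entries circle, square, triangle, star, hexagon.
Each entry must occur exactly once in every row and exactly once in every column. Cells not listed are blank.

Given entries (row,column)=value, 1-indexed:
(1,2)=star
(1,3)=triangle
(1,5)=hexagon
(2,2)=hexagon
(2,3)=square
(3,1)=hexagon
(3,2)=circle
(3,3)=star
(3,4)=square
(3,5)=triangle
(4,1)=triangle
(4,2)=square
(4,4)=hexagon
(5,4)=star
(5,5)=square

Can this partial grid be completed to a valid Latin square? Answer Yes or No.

Yes

No row or column among the givens repeats a symbol, and propagating forced cells runs into no contradiction.
One valid completion exists (for instance, square star triangle circle hexagon / star hexagon square triangle circle / hexagon circle star square triangle / triangle square circle hexagon star / circle triangle hexagon star square).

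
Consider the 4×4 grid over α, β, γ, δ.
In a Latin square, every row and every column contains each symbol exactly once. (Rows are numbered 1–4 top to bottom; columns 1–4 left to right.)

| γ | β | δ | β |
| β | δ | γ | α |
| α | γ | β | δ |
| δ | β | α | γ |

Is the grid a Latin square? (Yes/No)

No

Row 1 contains β twice (at columns 2 and 4), so it is not a permutation.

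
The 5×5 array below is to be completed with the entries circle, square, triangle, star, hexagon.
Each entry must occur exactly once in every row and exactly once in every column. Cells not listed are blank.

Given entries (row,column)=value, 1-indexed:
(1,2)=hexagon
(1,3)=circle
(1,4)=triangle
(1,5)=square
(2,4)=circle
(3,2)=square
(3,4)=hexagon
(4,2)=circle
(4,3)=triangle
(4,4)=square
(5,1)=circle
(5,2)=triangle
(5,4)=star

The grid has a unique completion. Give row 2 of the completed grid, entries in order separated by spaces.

Row 2, column 2: row 2 has {circle} and column 2 has {circle, square, triangle, hexagon}, leaving only star.
Row 1, column 1: row 1 has {circle, square, triangle, hexagon} and column 1 has {circle}, leaving only star.
Row 3, column 1: row 3 has {square, hexagon} and column 1 has {circle, star}, leaving only triangle.
Row 3, column 3: row 3 has {square, triangle, hexagon} and column 3 has {circle, triangle}, leaving only star.
Row 3, column 5: row 3 has {square, triangle, star, hexagon} and column 5 has {square}, leaving only circle.
Row 4, column 1: row 4 has {circle, square, triangle} and column 1 has {circle, triangle, star}, leaving only hexagon.
Row 2, column 1: row 2 has {circle, star} and column 1 has {circle, triangle, star, hexagon}, leaving only square.
Row 2, column 3: row 2 has {circle, square, star} and column 3 has {circle, triangle, star}, leaving only hexagon.
Row 2, column 5: row 2 has {circle, square, star, hexagon} and column 5 has {circle, square}, leaving only triangle.
So row 2 reads: square star hexagon circle triangle.

square star hexagon circle triangle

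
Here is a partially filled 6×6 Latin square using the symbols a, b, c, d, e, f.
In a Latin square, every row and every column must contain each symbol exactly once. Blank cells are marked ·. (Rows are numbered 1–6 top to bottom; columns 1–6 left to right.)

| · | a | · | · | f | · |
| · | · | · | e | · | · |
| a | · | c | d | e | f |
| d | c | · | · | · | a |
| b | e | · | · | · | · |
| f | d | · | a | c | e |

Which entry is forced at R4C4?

Row 2, column 1: row 2 has {e} and column 1 has {a, b, d, f}, leaving only c.
Row 1, column 1: row 1 has {a, f} and column 1 has {a, b, c, d, f}, leaving only e.
Row 3, column 2: row 3 has {a, c, d, e, f} and column 2 has {a, c, d, e}, leaving only b.
Row 2, column 2: row 2 has {c, e} and column 2 has {a, b, c, d, e}, leaving only f.
Row 4, column 5: row 4 has {a, c, d} and column 5 has {c, e, f}, leaving only b.
Row 4 already has {a, b, c, d} and column 4 already has {a, d, e}, so row 4, column 4 must be f.

f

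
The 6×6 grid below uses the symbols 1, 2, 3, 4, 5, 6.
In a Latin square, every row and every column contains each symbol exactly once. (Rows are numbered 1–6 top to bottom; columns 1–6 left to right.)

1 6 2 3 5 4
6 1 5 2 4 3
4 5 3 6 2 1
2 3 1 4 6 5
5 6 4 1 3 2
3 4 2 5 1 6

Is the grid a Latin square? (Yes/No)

No

Every row is a permutation, but column 2 contains 6 twice (at rows 1 and 5).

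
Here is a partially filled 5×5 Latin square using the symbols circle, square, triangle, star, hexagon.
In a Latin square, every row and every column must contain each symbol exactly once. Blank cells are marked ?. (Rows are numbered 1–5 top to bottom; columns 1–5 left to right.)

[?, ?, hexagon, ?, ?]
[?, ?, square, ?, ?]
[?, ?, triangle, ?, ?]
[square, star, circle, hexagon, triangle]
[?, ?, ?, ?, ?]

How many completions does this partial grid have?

Row 1, column 1: eliminating its row and column leaves {circle, triangle, star}.
Row 1, column 2: eliminating its row and column leaves {circle, square, triangle}.
Row 1, column 4: eliminating its row and column leaves {circle, square, triangle, star}.
Row 1, column 5: eliminating its row and column leaves {circle, square, star}.
Row 2, column 1: eliminating its row and column leaves {circle, triangle, star, hexagon}.
Row 2, column 2: eliminating its row and column leaves {circle, triangle, hexagon}.
Row 2, column 4: eliminating its row and column leaves {circle, triangle, star}.
Row 2, column 5: eliminating its row and column leaves {circle, star, hexagon}.
Row 3, column 1: eliminating its row and column leaves {circle, star, hexagon}.
Row 3, column 2: eliminating its row and column leaves {circle, square, hexagon}.
Row 3, column 4: eliminating its row and column leaves {circle, square, star}.
Row 3, column 5: eliminating its row and column leaves {circle, square, star, hexagon}.
Row 5, column 1: eliminating its row and column leaves {circle, triangle, star, hexagon}.
Row 5, column 2: eliminating its row and column leaves {circle, square, triangle, hexagon}.
Row 5, column 3: eliminating its row and column leaves {star}.
Row 5, column 4: eliminating its row and column leaves {circle, square, triangle, star}.
Row 5, column 5: eliminating its row and column leaves {circle, square, star, hexagon}.
Enumerating the assignments across these blanks that avoid any row or column repeat gives 56 completions.

56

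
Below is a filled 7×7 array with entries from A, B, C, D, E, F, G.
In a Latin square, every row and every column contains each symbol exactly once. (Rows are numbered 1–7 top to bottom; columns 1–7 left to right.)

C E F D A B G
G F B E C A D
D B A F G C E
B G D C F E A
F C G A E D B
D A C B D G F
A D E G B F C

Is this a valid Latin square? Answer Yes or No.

No

Column 1 contains D twice (at rows 3 and 6), so it is not a permutation.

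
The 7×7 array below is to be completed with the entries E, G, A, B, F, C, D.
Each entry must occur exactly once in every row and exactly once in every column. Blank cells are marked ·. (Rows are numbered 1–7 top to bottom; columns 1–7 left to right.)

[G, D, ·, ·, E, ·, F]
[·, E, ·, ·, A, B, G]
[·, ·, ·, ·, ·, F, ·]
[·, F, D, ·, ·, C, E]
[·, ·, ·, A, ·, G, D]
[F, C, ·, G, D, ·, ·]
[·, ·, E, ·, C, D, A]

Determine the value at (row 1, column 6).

A

Row 1 already has {E, G, F, D} and column 6 already has {G, B, F, C, D}, so row 1, column 6 must be A.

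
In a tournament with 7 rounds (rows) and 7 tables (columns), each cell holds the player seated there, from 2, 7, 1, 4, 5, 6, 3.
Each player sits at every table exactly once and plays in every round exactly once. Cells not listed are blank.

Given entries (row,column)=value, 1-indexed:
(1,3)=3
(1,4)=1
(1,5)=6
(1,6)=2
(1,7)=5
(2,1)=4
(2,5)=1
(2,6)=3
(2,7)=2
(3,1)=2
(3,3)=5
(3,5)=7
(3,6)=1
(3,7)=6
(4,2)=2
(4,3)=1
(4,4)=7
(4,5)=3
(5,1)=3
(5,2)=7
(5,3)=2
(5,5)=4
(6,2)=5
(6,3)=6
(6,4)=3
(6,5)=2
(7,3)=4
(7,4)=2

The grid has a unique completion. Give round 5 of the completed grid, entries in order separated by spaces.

Round 5, table 7: round 5 has {2, 7, 4, 3} and table 7 has {2, 5, 6}, leaving only 1.
Round 1, table 1: round 1 has {2, 1, 5, 6, 3} and table 1 has {2, 4, 3}, leaving only 7.
Round 1, table 2: round 1 has {2, 7, 1, 5, 6, 3} and table 2 has {2, 7, 5}, leaving only 4.
Round 2, table 2: round 2 has {2, 1, 4, 3} and table 2 has {2, 7, 4, 5}, leaving only 6.
Round 2, table 3: round 2 has {2, 1, 4, 6, 3} and table 3 has {2, 1, 4, 5, 6, 3}, leaving only 7.
Round 2, table 4: round 2 has {2, 7, 1, 4, 6, 3} and table 4 has {2, 7, 1, 3}, leaving only 5.
Round 5, table 4: round 5 has {2, 7, 1, 4, 3} and table 4 has {2, 7, 1, 5, 3}, leaving only 6.
Round 5, table 6: round 5 has {2, 7, 1, 4, 6, 3} and table 6 has {2, 1, 3}, leaving only 5.
So round 5 reads: 3 7 2 6 4 5 1.

3 7 2 6 4 5 1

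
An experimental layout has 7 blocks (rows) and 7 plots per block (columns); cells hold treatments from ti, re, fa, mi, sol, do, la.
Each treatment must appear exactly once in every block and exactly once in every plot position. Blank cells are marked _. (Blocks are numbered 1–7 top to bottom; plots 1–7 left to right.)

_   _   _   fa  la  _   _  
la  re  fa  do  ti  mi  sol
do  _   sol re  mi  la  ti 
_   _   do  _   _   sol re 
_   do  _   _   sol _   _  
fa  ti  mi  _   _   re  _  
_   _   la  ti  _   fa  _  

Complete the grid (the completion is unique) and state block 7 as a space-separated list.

Block 3, plot 2: block 3 has {ti, re, mi, sol, do, la} and plot 2 has {ti, re, do}, leaving only fa.
Block 4, plot 5: block 4 has {re, sol, do} and plot 5 has {ti, mi, sol, la}, leaving only fa.
Block 5, plot 6: block 5 has {sol, do} and plot 6 has {re, fa, mi, sol, la}, leaving only ti.
Block 1, plot 6: block 1 has {fa, la} and plot 6 has {ti, re, fa, mi, sol, la}, leaving only do.
Block 1, plot 7: block 1 has {fa, do, la} and plot 7 has {ti, re, sol}, leaving only mi.
Block 7, plot 7: block 7 has {ti, fa, la} and plot 7 has {ti, re, mi, sol}, leaving only do.
Block 7, plot 5: block 7 has {ti, fa, do, la} and plot 5 has {ti, fa, mi, sol, la}, leaving only re.
Block 1, plot 2: block 1 has {fa, mi, do, la} and plot 2 has {ti, re, fa, do}, leaving only sol.
Block 7, plot 2: block 7 has {ti, re, fa, do, la} and plot 2 has {ti, re, fa, sol, do}, leaving only mi.
Block 7, plot 1: block 7 has {ti, re, fa, mi, do, la} and plot 1 has {fa, do, la}, leaving only sol.
So block 7 reads: sol mi la ti re fa do.

sol mi la ti re fa do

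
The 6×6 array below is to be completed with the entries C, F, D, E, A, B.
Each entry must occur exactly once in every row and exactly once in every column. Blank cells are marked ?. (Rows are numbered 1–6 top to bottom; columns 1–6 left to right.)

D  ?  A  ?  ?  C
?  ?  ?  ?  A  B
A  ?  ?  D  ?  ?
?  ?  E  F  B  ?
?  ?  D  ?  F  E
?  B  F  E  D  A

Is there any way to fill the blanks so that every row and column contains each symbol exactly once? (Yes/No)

No

Row 1, column 4: row 1 has {C, D, A} and column 4 has {F, D, E}, so it must be B.
Row 1, column 5: row 1 has {C, D, A, B} and column 5 has {F, D, A, B}, so it must be E.
Row 1, column 2: row 1 has {C, D, E, A, B} and column 2 has {B}, so it must be F.
Row 2, column 3: row 2 has {A, B} and column 3 has {F, D, E, A}, so it must be C.
Now row 2, column 4: row 2 together with column 4 already contain {C, F, D, E, A, B} — every symbol — so nothing can go there. The grid has no valid completion.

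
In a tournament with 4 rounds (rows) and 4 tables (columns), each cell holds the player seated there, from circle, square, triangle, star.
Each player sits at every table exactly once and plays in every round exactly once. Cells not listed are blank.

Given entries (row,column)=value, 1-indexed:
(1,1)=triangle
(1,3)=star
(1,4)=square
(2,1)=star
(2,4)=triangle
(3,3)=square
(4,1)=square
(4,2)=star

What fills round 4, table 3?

triangle

Round 1, table 2: round 1 has {square, triangle, star} and table 2 has {star}, leaving only circle.
Round 2, table 2: round 2 has {triangle, star} and table 2 has {circle, star}, leaving only square.
Round 2, table 3: round 2 has {square, triangle, star} and table 3 has {square, star}, leaving only circle.
Round 4 already has {square, star} and table 3 already has {circle, square, star}, so round 4, table 3 must be triangle.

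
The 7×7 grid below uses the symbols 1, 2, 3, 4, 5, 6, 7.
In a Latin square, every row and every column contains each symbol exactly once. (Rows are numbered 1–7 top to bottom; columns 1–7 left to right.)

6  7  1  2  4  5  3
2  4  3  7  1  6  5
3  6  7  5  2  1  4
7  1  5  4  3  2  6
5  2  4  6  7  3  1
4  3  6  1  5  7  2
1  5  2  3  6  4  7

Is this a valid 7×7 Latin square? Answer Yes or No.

Each row is a permutation of the 7 symbols, and so is each column.

Yes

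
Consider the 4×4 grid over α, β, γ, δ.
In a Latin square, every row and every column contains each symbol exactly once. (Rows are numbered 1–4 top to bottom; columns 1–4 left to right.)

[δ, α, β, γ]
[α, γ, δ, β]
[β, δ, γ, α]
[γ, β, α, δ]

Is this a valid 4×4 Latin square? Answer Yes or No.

Yes

Each row is a permutation of the 4 symbols, and so is each column.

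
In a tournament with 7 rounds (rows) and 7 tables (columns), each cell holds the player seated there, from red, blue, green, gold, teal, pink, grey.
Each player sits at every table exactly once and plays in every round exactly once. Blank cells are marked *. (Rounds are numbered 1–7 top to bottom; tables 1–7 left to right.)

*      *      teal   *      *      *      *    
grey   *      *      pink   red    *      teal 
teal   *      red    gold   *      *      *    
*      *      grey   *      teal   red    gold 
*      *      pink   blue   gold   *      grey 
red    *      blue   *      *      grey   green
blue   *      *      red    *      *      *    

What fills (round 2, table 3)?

Round 4, table 4: round 4 has {red, gold, teal, grey} and table 4 has {red, blue, gold, pink}, leaving only green.
Round 1, table 4: round 1 has {teal} and table 4 has {red, blue, green, gold, pink}, leaving only grey.
Round 4, table 1: round 4 has {red, green, gold, teal, grey} and table 1 has {red, blue, teal, grey}, leaving only pink.
Round 4, table 2: round 4 has {red, green, gold, teal, pink, grey} and table 2 has {}, leaving only blue.
Round 5, table 1: round 5 has {blue, gold, pink, grey} and table 1 has {red, blue, teal, pink, grey}, leaving only green.
Round 1, table 1: round 1 has {teal, grey} and table 1 has {red, blue, green, teal, pink, grey}, leaving only gold.
Round 5, table 6: round 5 has {blue, green, gold, pink, grey} and table 6 has {red, grey}, leaving only teal.
Round 5, table 2: round 5 has {blue, green, gold, teal, pink, grey} and table 2 has {blue}, leaving only red.
Round 6, table 4: round 6 has {red, blue, green, grey} and table 4 has {red, blue, green, gold, pink, grey}, leaving only teal.
Round 6, table 5: round 6 has {red, blue, green, teal, grey} and table 5 has {red, gold, teal}, leaving only pink.
Round 6, table 2: round 6 has {red, blue, green, teal, pink, grey} and table 2 has {red, blue}, leaving only gold.
Round 2, table 2: round 2 has {red, teal, pink, grey} and table 2 has {red, blue, gold}, leaving only green.
Round 2 already has {red, green, teal, pink, grey} and table 3 already has {red, blue, teal, pink, grey}, so round 2, table 3 must be gold.

gold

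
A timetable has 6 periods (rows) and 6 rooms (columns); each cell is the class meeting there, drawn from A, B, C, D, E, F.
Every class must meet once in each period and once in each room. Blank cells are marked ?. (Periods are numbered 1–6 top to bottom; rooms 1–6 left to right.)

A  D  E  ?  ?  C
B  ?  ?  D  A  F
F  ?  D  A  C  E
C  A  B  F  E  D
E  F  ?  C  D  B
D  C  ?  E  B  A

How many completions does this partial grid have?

1

Period 1, room 4: eliminating its period and room leaves {B}.
Period 1, room 5: eliminating its period and room leaves {F}.
Period 2, room 2: eliminating its period and room leaves {E}.
Period 2, room 3: eliminating its period and room leaves {C}.
Period 3, room 2: eliminating its period and room leaves {B}.
Period 5, room 3: eliminating its period and room leaves {A}.
Period 6, room 3: eliminating its period and room leaves {F}.
Only one assignment across all blanks avoids any period or room repeat, giving 1 completion.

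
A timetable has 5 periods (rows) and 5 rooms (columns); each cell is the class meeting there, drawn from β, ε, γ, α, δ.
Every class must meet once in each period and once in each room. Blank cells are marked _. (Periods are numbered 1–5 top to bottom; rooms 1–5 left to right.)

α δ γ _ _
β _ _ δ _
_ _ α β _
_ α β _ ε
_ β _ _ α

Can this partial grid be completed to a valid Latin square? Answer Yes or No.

No

Period 1, room 4: period 1 has {γ, α, δ} and room 4 has {β, δ}, so it must be ε.
Period 1, room 5: period 1 has {ε, γ, α, δ} and room 5 has {ε, α}, so it must be β.
Period 2, room 3: period 2 has {β, δ} and room 3 has {β, γ, α}, so it must be ε.
Period 2, room 2: period 2 has {β, ε, δ} and room 2 has {β, α, δ}, so it must be γ.
Now period 2, room 5: period 2 together with room 5 already contain {β, ε, γ, α, δ} — every symbol — so nothing can go there. The grid has no valid completion.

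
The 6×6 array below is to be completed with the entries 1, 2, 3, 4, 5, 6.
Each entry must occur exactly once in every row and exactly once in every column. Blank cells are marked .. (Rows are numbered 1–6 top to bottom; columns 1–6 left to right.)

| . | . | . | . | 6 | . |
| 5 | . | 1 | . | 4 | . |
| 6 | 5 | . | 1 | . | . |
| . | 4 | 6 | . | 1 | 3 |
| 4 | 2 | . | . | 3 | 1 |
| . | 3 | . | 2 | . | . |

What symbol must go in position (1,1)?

3

Row 1, column 2: row 1 has {6} and column 2 has {2, 3, 4, 5}, leaving only 1.
Row 2, column 2: row 2 has {1, 4, 5} and column 2 has {1, 2, 3, 4, 5}, leaving only 6.
Row 2, column 4: row 2 has {1, 4, 5, 6} and column 4 has {1, 2}, leaving only 3.
Row 2, column 6: row 2 has {1, 3, 4, 5, 6} and column 6 has {1, 3}, leaving only 2.
Row 3, column 5: row 3 has {1, 5, 6} and column 5 has {1, 3, 4, 6}, leaving only 2.
Row 3, column 6: row 3 has {1, 2, 5, 6} and column 6 has {1, 2, 3}, leaving only 4.
Row 1, column 6: row 1 has {1, 6} and column 6 has {1, 2, 3, 4}, leaving only 5.
Row 1, column 4: row 1 has {1, 5, 6} and column 4 has {1, 2, 3}, leaving only 4.
Row 3, column 3: row 3 has {1, 2, 4, 5, 6} and column 3 has {1, 6}, leaving only 3.
Row 1, column 3: row 1 has {1, 4, 5, 6} and column 3 has {1, 3, 6}, leaving only 2.
Row 1 already has {1, 2, 4, 5, 6} and column 1 already has {4, 5, 6}, so row 1, column 1 must be 3.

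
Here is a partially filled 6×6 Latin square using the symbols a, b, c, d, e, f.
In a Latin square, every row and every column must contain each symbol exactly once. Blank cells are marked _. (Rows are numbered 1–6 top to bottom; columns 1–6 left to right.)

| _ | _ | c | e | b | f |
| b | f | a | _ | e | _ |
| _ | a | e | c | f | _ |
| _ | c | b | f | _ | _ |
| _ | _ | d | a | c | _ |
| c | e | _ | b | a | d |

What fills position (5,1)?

Row 1, column 2: row 1 has {b, c, e, f} and column 2 has {a, c, e, f}, leaving only d.
Row 1, column 1: row 1 has {b, c, d, e, f} and column 1 has {b, c}, leaving only a.
Row 2, column 4: row 2 has {a, b, e, f} and column 4 has {a, b, c, e, f}, leaving only d.
Row 2, column 6: row 2 has {a, b, d, e, f} and column 6 has {d, f}, leaving only c.
Row 3, column 1: row 3 has {a, c, e, f} and column 1 has {a, b, c}, leaving only d.
Row 3, column 6: row 3 has {a, c, d, e, f} and column 6 has {c, d, f}, leaving only b.
Row 4, column 1: row 4 has {b, c, f} and column 1 has {a, b, c, d}, leaving only e.
Row 5 already has {a, c, d} and column 1 already has {a, b, c, d, e}, so row 5, column 1 must be f.

f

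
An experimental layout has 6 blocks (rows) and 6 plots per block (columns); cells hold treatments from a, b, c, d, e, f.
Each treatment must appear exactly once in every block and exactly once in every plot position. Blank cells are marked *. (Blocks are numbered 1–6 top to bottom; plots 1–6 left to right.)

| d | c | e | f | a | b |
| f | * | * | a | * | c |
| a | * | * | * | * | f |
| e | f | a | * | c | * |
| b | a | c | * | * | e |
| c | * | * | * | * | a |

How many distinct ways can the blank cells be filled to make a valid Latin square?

Block 2, plot 2: eliminating its block and plot leaves {b, d, e}.
Block 2, plot 3: eliminating its block and plot leaves {b, d}.
Block 2, plot 5: eliminating its block and plot leaves {b, d, e}.
Block 3, plot 2: eliminating its block and plot leaves {b, d, e}.
Block 3, plot 3: eliminating its block and plot leaves {b, d}.
Block 3, plot 4: eliminating its block and plot leaves {b, c, d, e}.
Block 3, plot 5: eliminating its block and plot leaves {b, d, e}.
Block 4, plot 4: eliminating its block and plot leaves {b, d}.
Block 4, plot 6: eliminating its block and plot leaves {d}.
Block 5, plot 4: eliminating its block and plot leaves {d}.
Block 5, plot 5: eliminating its block and plot leaves {d, f}.
Block 6, plot 2: eliminating its block and plot leaves {b, d, e}.
Block 6, plot 3: eliminating its block and plot leaves {b, d, f}.
Block 6, plot 4: eliminating its block and plot leaves {b, d, e}.
Block 6, plot 5: eliminating its block and plot leaves {b, d, e, f}.
Enumerating the assignments across these blanks that avoid any block or plot repeat gives 4 completions.

4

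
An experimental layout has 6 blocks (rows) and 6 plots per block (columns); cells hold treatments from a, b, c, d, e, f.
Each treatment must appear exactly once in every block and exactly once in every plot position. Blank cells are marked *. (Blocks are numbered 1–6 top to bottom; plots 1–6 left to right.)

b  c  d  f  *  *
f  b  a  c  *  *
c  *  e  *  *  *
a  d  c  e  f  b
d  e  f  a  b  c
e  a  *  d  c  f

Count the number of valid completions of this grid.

Block 1, plot 5: eliminating its block and plot leaves {a, e}.
Block 1, plot 6: eliminating its block and plot leaves {a, e}.
Block 2, plot 5: eliminating its block and plot leaves {d, e}.
Block 2, plot 6: eliminating its block and plot leaves {d, e}.
Block 3, plot 2: eliminating its block and plot leaves {f}.
Block 3, plot 4: eliminating its block and plot leaves {b}.
Block 3, plot 5: eliminating its block and plot leaves {a, d}.
Block 3, plot 6: eliminating its block and plot leaves {a, d}.
Block 6, plot 3: eliminating its block and plot leaves {b}.
Enumerating the assignments across these blanks that avoid any block or plot repeat gives 2 completions.

2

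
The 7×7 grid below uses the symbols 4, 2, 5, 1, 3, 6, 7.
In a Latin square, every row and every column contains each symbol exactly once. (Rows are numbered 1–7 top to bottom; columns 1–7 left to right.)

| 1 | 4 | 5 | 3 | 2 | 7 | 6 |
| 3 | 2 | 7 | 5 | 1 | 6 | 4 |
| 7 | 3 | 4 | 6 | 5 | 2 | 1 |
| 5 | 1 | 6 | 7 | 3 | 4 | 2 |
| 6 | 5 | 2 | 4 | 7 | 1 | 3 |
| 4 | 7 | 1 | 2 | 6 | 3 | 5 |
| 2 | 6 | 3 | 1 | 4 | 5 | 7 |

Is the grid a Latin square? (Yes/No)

Each row is a permutation of the 7 symbols, and so is each column.

Yes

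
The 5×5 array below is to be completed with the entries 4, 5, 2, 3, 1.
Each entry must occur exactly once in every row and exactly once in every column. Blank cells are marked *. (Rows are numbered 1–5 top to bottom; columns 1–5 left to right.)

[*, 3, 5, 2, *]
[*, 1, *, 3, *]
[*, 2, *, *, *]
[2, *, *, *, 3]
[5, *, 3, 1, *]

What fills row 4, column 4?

Row 2, column 1: row 2 has {3, 1} and column 1 has {5, 2}, leaving only 4.
Row 1, column 1: row 1 has {5, 2, 3} and column 1 has {4, 5, 2}, leaving only 1.
Row 1, column 5: row 1 has {5, 2, 3, 1} and column 5 has {3}, leaving only 4.
Row 2, column 3: row 2 has {4, 3, 1} and column 3 has {5, 3}, leaving only 2.
Row 2, column 5: row 2 has {4, 2, 3, 1} and column 5 has {4, 3}, leaving only 5.
Row 3, column 1: row 3 has {2} and column 1 has {4, 5, 2, 1}, leaving only 3.
Row 3, column 5: row 3 has {2, 3} and column 5 has {4, 5, 3}, leaving only 1.
Row 3, column 3: row 3 has {2, 3, 1} and column 3 has {5, 2, 3}, leaving only 4.
Row 3, column 4: row 3 has {4, 2, 3, 1} and column 4 has {2, 3, 1}, leaving only 5.
Row 4 already has {2, 3} and column 4 already has {5, 2, 3, 1}, so row 4, column 4 must be 4.

4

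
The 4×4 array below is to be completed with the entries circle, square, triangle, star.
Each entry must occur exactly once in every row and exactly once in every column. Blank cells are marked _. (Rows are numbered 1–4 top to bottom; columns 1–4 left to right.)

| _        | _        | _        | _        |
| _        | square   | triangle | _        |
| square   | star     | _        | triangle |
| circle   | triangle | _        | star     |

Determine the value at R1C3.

Row 1, column 2: row 1 has {} and column 2 has {square, triangle, star}, leaving only circle.
Row 1, column 4: row 1 has {circle} and column 4 has {triangle, star}, leaving only square.
Row 1 already has {circle, square} and column 3 already has {triangle}, so row 1, column 3 must be star.

star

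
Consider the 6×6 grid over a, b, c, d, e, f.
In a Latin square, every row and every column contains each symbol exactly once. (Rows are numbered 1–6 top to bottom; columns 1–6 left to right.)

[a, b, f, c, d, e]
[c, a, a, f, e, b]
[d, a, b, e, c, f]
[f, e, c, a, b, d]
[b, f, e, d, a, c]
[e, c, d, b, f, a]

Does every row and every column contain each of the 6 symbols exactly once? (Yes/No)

No

Row 2 contains a twice (at columns 2 and 3), so it is not a permutation.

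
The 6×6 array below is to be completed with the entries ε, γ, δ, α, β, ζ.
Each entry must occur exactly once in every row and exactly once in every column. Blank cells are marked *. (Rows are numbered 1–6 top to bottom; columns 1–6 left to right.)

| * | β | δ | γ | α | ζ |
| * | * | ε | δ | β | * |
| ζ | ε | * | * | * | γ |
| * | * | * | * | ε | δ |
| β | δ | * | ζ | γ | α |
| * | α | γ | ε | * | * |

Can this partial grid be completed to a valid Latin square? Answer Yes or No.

No

Row 2, column 6: row 2 together with column 6 already contain {ε, γ, δ, α, β, ζ} — every symbol — so nothing can go there. The grid has no valid completion.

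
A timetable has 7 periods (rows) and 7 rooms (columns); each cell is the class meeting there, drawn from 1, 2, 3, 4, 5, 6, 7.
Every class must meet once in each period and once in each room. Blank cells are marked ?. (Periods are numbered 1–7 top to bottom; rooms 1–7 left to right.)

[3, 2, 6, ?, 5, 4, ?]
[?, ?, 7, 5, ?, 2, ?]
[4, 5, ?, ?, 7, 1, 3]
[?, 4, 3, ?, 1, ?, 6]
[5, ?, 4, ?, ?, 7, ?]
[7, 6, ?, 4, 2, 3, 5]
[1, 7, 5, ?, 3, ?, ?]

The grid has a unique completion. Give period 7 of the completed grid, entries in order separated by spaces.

1 7 5 2 3 6 4

Period 7, room 6: period 7 has {1, 3, 5, 7} and room 6 has {1, 2, 3, 4, 7}, leaving only 6.
Period 7, room 4: period 7 has {1, 3, 5, 6, 7} and room 4 has {4, 5}, leaving only 2.
Period 7, room 7: period 7 has {1, 2, 3, 5, 6, 7} and room 7 has {3, 5, 6}, leaving only 4.
So period 7 reads: 1 7 5 2 3 6 4.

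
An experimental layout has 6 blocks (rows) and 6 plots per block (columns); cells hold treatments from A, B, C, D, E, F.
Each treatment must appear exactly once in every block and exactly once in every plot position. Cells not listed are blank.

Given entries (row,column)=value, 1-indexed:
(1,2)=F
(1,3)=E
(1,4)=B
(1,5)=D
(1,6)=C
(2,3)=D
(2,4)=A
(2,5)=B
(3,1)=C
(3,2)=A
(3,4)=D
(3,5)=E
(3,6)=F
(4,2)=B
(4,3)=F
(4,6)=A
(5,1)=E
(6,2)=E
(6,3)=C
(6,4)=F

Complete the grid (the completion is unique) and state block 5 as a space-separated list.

Block 5, plot 4: block 5 has {E} and plot 4 has {A, B, D, F}, leaving only C.
Block 5, plot 2: block 5 has {C, E} and plot 2 has {A, B, E, F}, leaving only D.
Block 5, plot 6: block 5 has {C, D, E} and plot 6 has {A, C, F}, leaving only B.
Block 5, plot 3: block 5 has {B, C, D, E} and plot 3 has {C, D, E, F}, leaving only A.
Block 5, plot 5: block 5 has {A, B, C, D, E} and plot 5 has {B, D, E}, leaving only F.
So block 5 reads: E D A C F B.

E D A C F B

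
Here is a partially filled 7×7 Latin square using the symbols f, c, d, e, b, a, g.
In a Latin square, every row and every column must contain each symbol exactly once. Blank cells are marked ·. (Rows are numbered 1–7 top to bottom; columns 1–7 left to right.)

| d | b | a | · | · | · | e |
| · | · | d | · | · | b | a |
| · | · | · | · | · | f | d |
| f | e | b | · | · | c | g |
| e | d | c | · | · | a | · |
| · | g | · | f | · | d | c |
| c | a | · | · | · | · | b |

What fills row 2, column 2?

f

Row 1, column 6: row 1 has {d, e, b, a} and column 6 has {f, c, d, b, a}, leaving only g.
Row 1, column 4: row 1 has {d, e, b, a, g} and column 4 has {f}, leaving only c.
Row 1, column 5: row 1 has {c, d, e, b, a, g} and column 5 has {}, leaving only f.
Row 2, column 1: row 2 has {d, b, a} and column 1 has {f, c, d, e}, leaving only g.
Row 2, column 4: row 2 has {d, b, a, g} and column 4 has {f, c}, leaving only e.
Row 2, column 5: row 2 has {d, e, b, a, g} and column 5 has {f}, leaving only c.
Row 2 already has {c, d, e, b, a, g} and column 2 already has {d, e, b, a, g}, so row 2, column 2 must be f.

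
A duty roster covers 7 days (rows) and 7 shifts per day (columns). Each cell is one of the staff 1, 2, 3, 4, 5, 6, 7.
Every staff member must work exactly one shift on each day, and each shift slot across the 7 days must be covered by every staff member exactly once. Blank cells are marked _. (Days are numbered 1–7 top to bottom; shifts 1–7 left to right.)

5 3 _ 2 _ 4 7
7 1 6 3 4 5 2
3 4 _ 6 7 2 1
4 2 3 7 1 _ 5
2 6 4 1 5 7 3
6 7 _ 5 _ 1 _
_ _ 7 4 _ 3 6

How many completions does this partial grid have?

Day 1, shift 3: eliminating its day and shift leaves {1}.
Day 1, shift 5: eliminating its day and shift leaves {6}.
Day 3, shift 3: eliminating its day and shift leaves {5}.
Day 4, shift 6: eliminating its day and shift leaves {6}.
Day 6, shift 3: eliminating its day and shift leaves {2}.
Day 6, shift 5: eliminating its day and shift leaves {2, 3}.
Day 6, shift 7: eliminating its day and shift leaves {4}.
Day 7, shift 1: eliminating its day and shift leaves {1}.
Day 7, shift 2: eliminating its day and shift leaves {5}.
Day 7, shift 5: eliminating its day and shift leaves {2}.
Only one assignment across all blanks avoids any day or shift repeat, giving 1 completion.

1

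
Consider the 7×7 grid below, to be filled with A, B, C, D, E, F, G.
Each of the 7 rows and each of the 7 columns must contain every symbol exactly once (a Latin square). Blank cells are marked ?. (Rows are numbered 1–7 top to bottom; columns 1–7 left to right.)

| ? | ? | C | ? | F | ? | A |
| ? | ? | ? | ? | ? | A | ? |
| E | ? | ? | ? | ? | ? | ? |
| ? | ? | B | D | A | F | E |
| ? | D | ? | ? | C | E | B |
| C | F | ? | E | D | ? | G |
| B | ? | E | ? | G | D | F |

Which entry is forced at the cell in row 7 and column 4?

C

Row 3, column 5: row 3 has {E} and column 5 has {A, C, D, F, G}, leaving only B.
Row 2, column 5: row 2 has {A} and column 5 has {A, B, C, D, F, G}, leaving only E.
Row 4, column 1: row 4 has {A, B, D, E, F} and column 1 has {B, C, E}, leaving only G.
Row 1, column 1: row 1 has {A, C, F} and column 1 has {B, C, E, G}, leaving only D.
Row 2, column 1: row 2 has {A, E} and column 1 has {B, C, D, E, G}, leaving only F.
Row 4, column 2: row 4 has {A, B, D, E, F, G} and column 2 has {D, F}, leaving only C.
Row 5, column 1: row 5 has {B, C, D, E} and column 1 has {B, C, D, E, F, G}, leaving only A.
Row 6, column 3: row 6 has {C, D, E, F, G} and column 3 has {B, C, E}, leaving only A.
Row 6, column 6: row 6 has {A, C, D, E, F, G} and column 6 has {A, D, E, F}, leaving only B.
Row 1, column 6: row 1 has {A, C, D, F} and column 6 has {A, B, D, E, F}, leaving only G.
Row 1, column 4: row 1 has {A, C, D, F, G} and column 4 has {D, E}, leaving only B.
Row 1, column 2: row 1 has {A, B, C, D, F, G} and column 2 has {C, D, F}, leaving only E.
Row 3, column 6: row 3 has {B, E} and column 6 has {A, B, D, E, F, G}, leaving only C.
Row 3, column 7: row 3 has {B, C, E} and column 7 has {A, B, E, F, G}, leaving only D.
Row 2, column 7: row 2 has {A, E, F} and column 7 has {A, B, D, E, F, G}, leaving only C.
Row 2, column 4: row 2 has {A, C, E, F} and column 4 has {B, D, E}, leaving only G.
Row 2, column 2: row 2 has {A, C, E, F, G} and column 2 has {C, D, E, F}, leaving only B.
Row 2, column 3: row 2 has {A, B, C, E, F, G} and column 3 has {A, B, C, E}, leaving only D.
Row 5, column 4: row 5 has {A, B, C, D, E} and column 4 has {B, D, E, G}, leaving only F.
Row 3, column 4: row 3 has {B, C, D, E} and column 4 has {B, D, E, F, G}, leaving only A.
Row 7 already has {B, D, E, F, G} and column 4 already has {A, B, D, E, F, G}, so row 7, column 4 must be C.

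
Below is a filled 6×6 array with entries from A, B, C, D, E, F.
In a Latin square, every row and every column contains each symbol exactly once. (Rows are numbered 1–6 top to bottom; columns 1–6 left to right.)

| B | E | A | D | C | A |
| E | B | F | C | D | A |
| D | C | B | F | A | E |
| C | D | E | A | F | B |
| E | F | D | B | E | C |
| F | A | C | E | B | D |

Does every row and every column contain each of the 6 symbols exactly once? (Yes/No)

No

Row 5 contains E twice (at columns 1 and 5); row 1 is also not a permutation.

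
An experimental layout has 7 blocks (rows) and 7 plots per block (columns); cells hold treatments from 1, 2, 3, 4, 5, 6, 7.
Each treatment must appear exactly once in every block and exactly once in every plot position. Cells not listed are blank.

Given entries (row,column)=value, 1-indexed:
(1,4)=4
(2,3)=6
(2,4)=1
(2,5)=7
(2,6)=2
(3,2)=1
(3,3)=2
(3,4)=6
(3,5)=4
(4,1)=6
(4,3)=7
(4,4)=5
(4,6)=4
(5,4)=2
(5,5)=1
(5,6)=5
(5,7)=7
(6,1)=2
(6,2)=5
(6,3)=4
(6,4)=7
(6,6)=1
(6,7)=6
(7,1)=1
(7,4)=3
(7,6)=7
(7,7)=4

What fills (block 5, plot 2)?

Block 3, plot 6: block 3 has {1, 2, 4, 6} and plot 6 has {1, 2, 4, 5, 7}, leaving only 3.
Block 1, plot 6: block 1 has {4} and plot 6 has {1, 2, 3, 4, 5, 7}, leaving only 6.
Block 3, plot 7: block 3 has {1, 2, 3, 4, 6} and plot 7 has {4, 6, 7}, leaving only 5.
Block 2, plot 7: block 2 has {1, 2, 6, 7} and plot 7 has {4, 5, 6, 7}, leaving only 3.
Block 2, plot 2: block 2 has {1, 2, 3, 6, 7} and plot 2 has {1, 5}, leaving only 4.
Block 2, plot 1: block 2 has {1, 2, 3, 4, 6, 7} and plot 1 has {1, 2, 6}, leaving only 5.
Block 3, plot 1: block 3 has {1, 2, 3, 4, 5, 6} and plot 1 has {1, 2, 5, 6}, leaving only 7.
Block 1, plot 1: block 1 has {4, 6} and plot 1 has {1, 2, 5, 6, 7}, leaving only 3.
Block 5, plot 1: block 5 has {1, 2, 5, 7} and plot 1 has {1, 2, 3, 5, 6, 7}, leaving only 4.
Block 5, plot 3: block 5 has {1, 2, 4, 5, 7} and plot 3 has {2, 4, 6, 7}, leaving only 3.
Block 5 already has {1, 2, 3, 4, 5, 7} and plot 2 already has {1, 4, 5}, so block 5, plot 2 must be 6.

6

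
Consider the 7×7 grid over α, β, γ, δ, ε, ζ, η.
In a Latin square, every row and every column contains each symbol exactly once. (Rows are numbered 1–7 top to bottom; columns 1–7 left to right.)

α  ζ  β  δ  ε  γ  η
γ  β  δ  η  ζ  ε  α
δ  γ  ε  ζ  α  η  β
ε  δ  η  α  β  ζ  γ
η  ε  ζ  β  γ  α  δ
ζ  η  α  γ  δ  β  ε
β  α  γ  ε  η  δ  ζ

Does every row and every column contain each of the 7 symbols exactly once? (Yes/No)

Each row is a permutation of the 7 symbols, and so is each column.

Yes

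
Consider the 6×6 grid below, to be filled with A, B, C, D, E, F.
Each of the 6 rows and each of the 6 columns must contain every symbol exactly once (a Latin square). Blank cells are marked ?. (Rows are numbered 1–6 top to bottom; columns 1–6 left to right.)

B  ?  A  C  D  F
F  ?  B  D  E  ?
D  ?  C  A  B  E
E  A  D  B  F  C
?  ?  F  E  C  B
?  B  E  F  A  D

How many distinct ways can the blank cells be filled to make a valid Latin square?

1

Row 1, column 2: eliminating its row and column leaves {E}.
Row 2, column 2: eliminating its row and column leaves {C}.
Row 2, column 6: eliminating its row and column leaves {A}.
Row 3, column 2: eliminating its row and column leaves {F}.
Row 5, column 1: eliminating its row and column leaves {A}.
Row 5, column 2: eliminating its row and column leaves {D}.
Row 6, column 1: eliminating its row and column leaves {C}.
Only one assignment across all blanks avoids any row or column repeat, giving 1 completion.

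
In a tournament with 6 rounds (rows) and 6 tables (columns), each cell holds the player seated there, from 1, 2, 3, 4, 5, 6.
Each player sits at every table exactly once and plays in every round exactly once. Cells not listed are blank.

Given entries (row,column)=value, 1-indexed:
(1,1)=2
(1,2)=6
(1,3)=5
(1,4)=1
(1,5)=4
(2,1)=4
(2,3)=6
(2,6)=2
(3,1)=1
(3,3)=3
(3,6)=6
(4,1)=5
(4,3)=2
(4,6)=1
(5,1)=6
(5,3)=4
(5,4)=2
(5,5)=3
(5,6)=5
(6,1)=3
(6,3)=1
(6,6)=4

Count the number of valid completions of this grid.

3

Round 1, table 6: eliminating its round and table leaves {3}.
Round 2, table 2: eliminating its round and table leaves {1, 3, 5}.
Round 2, table 4: eliminating its round and table leaves {3, 5}.
Round 2, table 5: eliminating its round and table leaves {1, 5}.
Round 3, table 2: eliminating its round and table leaves {2, 4, 5}.
Round 3, table 4: eliminating its round and table leaves {4, 5}.
Round 3, table 5: eliminating its round and table leaves {2, 5}.
Round 4, table 2: eliminating its round and table leaves {3, 4}.
Round 4, table 4: eliminating its round and table leaves {3, 4, 6}.
Round 4, table 5: eliminating its round and table leaves {6}.
Round 5, table 2: eliminating its round and table leaves {1}.
Round 6, table 2: eliminating its round and table leaves {2, 5}.
Round 6, table 4: eliminating its round and table leaves {5, 6}.
Round 6, table 5: eliminating its round and table leaves {2, 5, 6}.
Enumerating the assignments across these blanks that avoid any round or table repeat gives 3 completions.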